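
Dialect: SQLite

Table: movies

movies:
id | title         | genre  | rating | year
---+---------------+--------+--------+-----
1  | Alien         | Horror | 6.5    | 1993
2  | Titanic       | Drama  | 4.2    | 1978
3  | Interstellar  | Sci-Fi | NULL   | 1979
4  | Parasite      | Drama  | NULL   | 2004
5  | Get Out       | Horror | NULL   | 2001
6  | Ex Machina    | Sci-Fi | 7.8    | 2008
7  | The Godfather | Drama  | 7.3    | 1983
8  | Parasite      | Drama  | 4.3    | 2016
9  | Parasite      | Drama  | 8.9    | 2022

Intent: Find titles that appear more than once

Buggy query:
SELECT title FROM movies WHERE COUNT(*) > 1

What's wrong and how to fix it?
Bug: COUNT(*) is an aggregate and cannot be used in WHERE

Fix: GROUP BY title, then filter groups with HAVING COUNT(*) > 1

Corrected query:
SELECT title FROM movies GROUP BY title HAVING COUNT(*) > 1

Result:
title   
--------
Parasite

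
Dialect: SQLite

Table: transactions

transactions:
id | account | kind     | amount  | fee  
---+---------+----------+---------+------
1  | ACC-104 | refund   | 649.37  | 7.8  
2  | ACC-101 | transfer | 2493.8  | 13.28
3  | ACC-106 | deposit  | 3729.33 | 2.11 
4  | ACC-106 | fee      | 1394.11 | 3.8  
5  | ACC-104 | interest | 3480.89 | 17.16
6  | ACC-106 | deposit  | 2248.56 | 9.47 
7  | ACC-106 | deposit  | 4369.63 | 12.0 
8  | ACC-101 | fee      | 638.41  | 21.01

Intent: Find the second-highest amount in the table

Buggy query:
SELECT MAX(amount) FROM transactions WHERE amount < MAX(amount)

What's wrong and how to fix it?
Bug: MAX(amount) on the right of the comparison is an aggregate-in-WHERE error

Fix: Compute the overall MAX in a subquery, then take MAX of rows below it

Corrected query:
SELECT MAX(amount) FROM transactions WHERE amount < (SELECT MAX(amount) FROM transactions)

Result:
MAX(amount)
-----------
3729.33    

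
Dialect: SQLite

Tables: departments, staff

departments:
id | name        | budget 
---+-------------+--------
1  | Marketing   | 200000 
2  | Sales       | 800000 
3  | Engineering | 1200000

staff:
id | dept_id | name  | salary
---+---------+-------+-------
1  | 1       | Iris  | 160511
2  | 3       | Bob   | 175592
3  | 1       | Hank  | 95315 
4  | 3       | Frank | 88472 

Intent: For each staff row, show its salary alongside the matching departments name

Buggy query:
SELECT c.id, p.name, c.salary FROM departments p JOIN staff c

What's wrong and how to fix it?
Bug: JOIN with no ON clause produces a cartesian product; every staff row pairs with every departments row

Fix: Specify the join condition linking the foreign key to the parent id

Corrected query:
SELECT c.id, p.name, c.salary FROM departments p JOIN staff c ON c.dept_id = p.id

Result:
id | name        | salary
---+-------------+-------
1  | Marketing   | 160511
2  | Engineering | 175592
3  | Marketing   | 95315 
4  | Engineering | 88472 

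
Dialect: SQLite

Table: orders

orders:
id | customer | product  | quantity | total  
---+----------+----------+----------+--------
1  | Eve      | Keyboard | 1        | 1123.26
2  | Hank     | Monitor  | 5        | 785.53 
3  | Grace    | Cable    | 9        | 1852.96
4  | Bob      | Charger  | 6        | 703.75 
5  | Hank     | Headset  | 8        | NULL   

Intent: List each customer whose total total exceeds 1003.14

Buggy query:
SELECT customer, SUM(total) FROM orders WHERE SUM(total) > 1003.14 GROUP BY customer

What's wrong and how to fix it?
Bug: WHERE runs before GROUP BY, so aggregates aren't available there

Fix: Move the aggregate condition to a HAVING clause

Corrected query:
SELECT customer, SUM(total) FROM orders GROUP BY customer HAVING SUM(total) > 1003.14

Result:
customer | SUM(total)
---------+-----------
Eve      | 1123.26   
Grace    | 1852.96   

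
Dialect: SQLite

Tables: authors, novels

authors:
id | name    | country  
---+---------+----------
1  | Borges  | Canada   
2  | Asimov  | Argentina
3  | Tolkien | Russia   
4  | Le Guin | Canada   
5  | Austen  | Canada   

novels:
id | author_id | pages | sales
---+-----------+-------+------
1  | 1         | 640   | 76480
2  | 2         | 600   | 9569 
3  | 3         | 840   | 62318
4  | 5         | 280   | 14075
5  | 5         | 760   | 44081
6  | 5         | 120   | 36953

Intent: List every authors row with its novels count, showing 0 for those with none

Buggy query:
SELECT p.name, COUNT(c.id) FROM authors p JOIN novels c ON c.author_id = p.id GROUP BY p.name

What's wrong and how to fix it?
Bug: INNER JOIN drops authors rows that have no matching novels rows

Fix: Switch to LEFT JOIN to retain unmatched parent rows

Corrected query:
SELECT p.name, COUNT(c.id) FROM authors p LEFT JOIN novels c ON c.author_id = p.id GROUP BY p.name

Result:
name    | COUNT(c.id)
--------+------------
Asimov  | 1          
Austen  | 3          
Borges  | 1          
Le Guin | 0          
Tolkien | 1          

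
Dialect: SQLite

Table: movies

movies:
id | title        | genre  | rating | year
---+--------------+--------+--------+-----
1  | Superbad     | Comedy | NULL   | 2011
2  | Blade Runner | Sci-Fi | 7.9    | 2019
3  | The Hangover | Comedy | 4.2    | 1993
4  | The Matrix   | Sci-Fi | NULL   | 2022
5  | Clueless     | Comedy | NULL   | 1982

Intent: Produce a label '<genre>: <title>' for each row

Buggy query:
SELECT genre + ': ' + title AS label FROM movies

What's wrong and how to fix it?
Bug: '+' is numeric addition; on text columns SQLite converts them to 0 instead of concatenating

Fix: Replace + with || to concatenate text

Corrected query:
SELECT genre || ': ' || title AS label FROM movies

Result:
label               
--------------------
Comedy: Superbad    
Sci-Fi: Blade Runner
Comedy: The Hangover
Sci-Fi: The Matrix  
Comedy: Clueless    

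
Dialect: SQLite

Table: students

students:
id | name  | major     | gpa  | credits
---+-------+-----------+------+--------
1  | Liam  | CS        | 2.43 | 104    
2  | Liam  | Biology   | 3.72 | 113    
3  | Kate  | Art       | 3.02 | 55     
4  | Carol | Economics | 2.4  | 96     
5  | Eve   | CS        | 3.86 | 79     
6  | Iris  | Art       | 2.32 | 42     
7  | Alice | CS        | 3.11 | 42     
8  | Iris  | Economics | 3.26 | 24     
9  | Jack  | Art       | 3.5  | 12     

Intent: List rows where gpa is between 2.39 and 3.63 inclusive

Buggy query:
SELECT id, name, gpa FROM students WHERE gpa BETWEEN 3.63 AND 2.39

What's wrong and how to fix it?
Bug: The bounds are reversed; BETWEEN a AND b requires a <= b to match anything

Fix: Swap the bounds so the smaller value comes first

Corrected query:
SELECT id, name, gpa FROM students WHERE gpa BETWEEN 2.39 AND 3.63

Result:
id | name  | gpa 
---+-------+-----
1  | Liam  | 2.43
3  | Kate  | 3.02
4  | Carol | 2.4 
7  | Alice | 3.11
8  | Iris  | 3.26
9  | Jack  | 3.5 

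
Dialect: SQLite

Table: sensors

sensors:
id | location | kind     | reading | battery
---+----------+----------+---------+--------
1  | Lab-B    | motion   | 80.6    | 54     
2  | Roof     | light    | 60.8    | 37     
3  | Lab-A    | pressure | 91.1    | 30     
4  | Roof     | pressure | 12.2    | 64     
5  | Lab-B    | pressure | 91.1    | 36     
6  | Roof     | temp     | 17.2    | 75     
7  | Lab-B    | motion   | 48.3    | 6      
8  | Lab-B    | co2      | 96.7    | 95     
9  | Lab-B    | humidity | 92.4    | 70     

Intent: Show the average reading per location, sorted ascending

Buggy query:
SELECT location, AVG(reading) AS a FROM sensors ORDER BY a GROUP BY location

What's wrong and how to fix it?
Bug: ORDER BY appears before GROUP BY; SQL clause order requires GROUP BY first

Fix: Move ORDER BY to the end, after GROUP BY

Corrected query:
SELECT location, AVG(reading) AS a FROM sensors GROUP BY location ORDER BY a

Result:
location | a        
---------+----------
Roof     | 30.066667
Lab-B    | 81.82    
Lab-A    | 91.1     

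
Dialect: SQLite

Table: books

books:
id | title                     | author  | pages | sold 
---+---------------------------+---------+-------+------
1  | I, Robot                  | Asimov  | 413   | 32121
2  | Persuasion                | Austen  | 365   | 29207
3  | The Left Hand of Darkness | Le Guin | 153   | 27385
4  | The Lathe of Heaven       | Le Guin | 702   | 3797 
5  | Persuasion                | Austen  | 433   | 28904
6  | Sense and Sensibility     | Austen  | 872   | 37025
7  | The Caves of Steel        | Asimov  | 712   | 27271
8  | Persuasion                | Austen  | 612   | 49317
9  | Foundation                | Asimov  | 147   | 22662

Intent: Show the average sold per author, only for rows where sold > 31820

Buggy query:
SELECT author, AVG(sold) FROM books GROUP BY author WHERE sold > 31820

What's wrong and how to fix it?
Bug: WHERE cannot follow GROUP BY

Fix: Move the WHERE clause before GROUP BY

Corrected query:
SELECT author, AVG(sold) FROM books WHERE sold > 31820 GROUP BY author

Result:
author | AVG(sold)
-------+----------
Asimov | 32121    
Austen | 43171    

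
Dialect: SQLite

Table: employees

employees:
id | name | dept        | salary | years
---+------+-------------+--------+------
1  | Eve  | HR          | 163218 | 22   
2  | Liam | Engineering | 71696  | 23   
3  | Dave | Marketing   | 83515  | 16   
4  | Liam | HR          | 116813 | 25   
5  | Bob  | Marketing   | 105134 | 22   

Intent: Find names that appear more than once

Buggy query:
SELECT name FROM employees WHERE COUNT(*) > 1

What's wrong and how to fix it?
Bug: COUNT(*) is an aggregate and cannot be used in WHERE

Fix: GROUP BY name, then filter groups with HAVING COUNT(*) > 1

Corrected query:
SELECT name FROM employees GROUP BY name HAVING COUNT(*) > 1

Result:
name
----
Liam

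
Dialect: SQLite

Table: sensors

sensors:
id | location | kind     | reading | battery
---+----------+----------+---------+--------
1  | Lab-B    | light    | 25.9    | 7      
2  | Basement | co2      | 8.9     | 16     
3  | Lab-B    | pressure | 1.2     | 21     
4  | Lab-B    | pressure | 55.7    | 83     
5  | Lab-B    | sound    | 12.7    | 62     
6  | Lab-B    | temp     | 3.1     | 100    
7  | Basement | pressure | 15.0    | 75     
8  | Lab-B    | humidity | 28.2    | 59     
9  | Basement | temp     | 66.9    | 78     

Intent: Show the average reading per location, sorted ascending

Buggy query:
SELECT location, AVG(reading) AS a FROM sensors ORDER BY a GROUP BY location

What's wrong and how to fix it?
Bug: ORDER BY appears before GROUP BY; SQL clause order requires GROUP BY first

Fix: Move ORDER BY to the end, after GROUP BY

Corrected query:
SELECT location, AVG(reading) AS a FROM sensors GROUP BY location ORDER BY a

Result:
location | a        
---------+----------
Lab-B    | 21.133333
Basement | 30.266667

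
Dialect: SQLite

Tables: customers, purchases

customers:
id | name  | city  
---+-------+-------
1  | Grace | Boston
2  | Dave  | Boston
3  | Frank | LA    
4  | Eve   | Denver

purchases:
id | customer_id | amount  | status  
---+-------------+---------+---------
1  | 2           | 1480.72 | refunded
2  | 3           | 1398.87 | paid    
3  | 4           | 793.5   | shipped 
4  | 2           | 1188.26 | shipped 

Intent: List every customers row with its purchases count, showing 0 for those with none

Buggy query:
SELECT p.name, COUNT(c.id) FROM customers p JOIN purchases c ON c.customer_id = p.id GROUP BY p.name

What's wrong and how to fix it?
Bug: An inner join excludes parents with zero children

Fix: Switch to LEFT JOIN to retain unmatched parent rows

Corrected query:
SELECT p.name, COUNT(c.id) FROM customers p LEFT JOIN purchases c ON c.customer_id = p.id GROUP BY p.name

Result:
name  | COUNT(c.id)
------+------------
Dave  | 2          
Eve   | 1          
Frank | 1          
Grace | 0          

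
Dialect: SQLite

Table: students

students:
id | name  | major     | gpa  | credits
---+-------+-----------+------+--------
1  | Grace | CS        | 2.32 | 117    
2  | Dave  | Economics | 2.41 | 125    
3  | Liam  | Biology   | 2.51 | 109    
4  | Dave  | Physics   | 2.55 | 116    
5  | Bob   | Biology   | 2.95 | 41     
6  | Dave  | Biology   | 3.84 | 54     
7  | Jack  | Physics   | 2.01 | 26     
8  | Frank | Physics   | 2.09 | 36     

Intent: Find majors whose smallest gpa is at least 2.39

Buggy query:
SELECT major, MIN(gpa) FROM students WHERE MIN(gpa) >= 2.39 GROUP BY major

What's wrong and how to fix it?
Bug: Aggregates like MIN are computed per group after WHERE runs

Fix: Replace WHERE with HAVING after the GROUP BY

Corrected query:
SELECT major, MIN(gpa) FROM students GROUP BY major HAVING MIN(gpa) >= 2.39

Result:
major     | MIN(gpa)
----------+---------
Biology   | 2.51    
Economics | 2.41    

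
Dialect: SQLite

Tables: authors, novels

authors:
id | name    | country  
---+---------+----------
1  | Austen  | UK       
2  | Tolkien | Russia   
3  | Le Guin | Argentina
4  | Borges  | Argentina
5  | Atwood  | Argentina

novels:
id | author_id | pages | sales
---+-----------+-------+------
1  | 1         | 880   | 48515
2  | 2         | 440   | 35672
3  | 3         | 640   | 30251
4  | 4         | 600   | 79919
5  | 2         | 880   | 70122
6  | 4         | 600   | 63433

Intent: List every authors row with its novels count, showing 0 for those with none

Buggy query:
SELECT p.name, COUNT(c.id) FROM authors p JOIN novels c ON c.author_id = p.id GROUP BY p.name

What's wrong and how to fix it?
Bug: An inner join excludes parents with zero children

Fix: Use LEFT JOIN so parents without children still appear (COUNT(c.id) gives 0)

Corrected query:
SELECT p.name, COUNT(c.id) FROM authors p LEFT JOIN novels c ON c.author_id = p.id GROUP BY p.name

Result:
name    | COUNT(c.id)
--------+------------
Atwood  | 0          
Austen  | 1          
Borges  | 2          
Le Guin | 1          
Tolkien | 2          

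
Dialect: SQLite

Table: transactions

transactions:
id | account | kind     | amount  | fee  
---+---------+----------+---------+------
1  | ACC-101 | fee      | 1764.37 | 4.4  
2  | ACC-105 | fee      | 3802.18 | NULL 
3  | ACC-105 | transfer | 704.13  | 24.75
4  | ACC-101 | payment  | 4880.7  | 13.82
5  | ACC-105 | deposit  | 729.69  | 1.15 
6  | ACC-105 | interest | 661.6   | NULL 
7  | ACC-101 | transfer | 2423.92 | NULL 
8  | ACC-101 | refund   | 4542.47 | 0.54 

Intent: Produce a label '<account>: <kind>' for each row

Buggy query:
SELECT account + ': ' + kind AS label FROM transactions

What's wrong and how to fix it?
Bug: SQLite uses || for string concatenation; + coerces text to numbers (yielding 0)

Fix: Use the || operator for string concatenation

Corrected query:
SELECT account || ': ' || kind AS label FROM transactions

Result:
label            
-----------------
ACC-101: fee     
ACC-105: fee     
ACC-105: transfer
ACC-101: payment 
ACC-105: deposit 
ACC-105: interest
ACC-101: transfer
ACC-101: refund  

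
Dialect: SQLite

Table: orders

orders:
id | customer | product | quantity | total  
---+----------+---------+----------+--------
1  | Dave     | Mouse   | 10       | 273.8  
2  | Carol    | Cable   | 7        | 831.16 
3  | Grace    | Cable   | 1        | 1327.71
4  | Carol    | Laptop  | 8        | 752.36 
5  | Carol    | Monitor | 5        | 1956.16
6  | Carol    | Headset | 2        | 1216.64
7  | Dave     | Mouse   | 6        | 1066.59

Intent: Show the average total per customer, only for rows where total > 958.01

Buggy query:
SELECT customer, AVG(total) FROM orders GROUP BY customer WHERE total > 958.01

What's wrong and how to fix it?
Bug: WHERE cannot follow GROUP BY

Fix: Move the WHERE clause before GROUP BY

Corrected query:
SELECT customer, AVG(total) FROM orders WHERE total > 958.01 GROUP BY customer

Result:
customer | AVG(total)
---------+-----------
Carol    | 1586.4    
Dave     | 1066.59   
Grace    | 1327.71   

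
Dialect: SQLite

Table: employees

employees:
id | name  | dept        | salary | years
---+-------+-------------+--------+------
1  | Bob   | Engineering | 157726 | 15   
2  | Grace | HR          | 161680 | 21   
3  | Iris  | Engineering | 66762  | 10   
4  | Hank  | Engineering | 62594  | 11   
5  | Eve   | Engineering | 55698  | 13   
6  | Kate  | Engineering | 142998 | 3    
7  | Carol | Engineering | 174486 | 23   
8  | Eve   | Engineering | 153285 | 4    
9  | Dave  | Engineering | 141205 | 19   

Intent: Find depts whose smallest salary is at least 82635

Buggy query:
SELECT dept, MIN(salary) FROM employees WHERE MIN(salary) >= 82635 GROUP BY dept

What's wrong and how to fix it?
Bug: MIN() in WHERE is a misuse of aggregate

Fix: Use HAVING for the per-group MIN condition

Corrected query:
SELECT dept, MIN(salary) FROM employees GROUP BY dept HAVING MIN(salary) >= 82635

Result:
dept | MIN(salary)
-----+------------
HR   | 161680     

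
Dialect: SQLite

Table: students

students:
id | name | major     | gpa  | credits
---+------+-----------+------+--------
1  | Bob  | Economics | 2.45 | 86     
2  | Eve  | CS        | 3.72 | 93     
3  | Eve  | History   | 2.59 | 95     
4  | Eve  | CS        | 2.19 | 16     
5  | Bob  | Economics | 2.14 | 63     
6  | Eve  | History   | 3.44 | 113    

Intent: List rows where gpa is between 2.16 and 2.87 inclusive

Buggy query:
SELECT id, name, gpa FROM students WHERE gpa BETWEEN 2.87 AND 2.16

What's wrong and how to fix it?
Bug: BETWEEN expects the lower bound first; with 2.87 AND 2.16 the range is empty

Fix: Swap the bounds so the smaller value comes first

Corrected query:
SELECT id, name, gpa FROM students WHERE gpa BETWEEN 2.16 AND 2.87

Result:
id | name | gpa 
---+------+-----
1  | Bob  | 2.45
3  | Eve  | 2.59
4  | Eve  | 2.19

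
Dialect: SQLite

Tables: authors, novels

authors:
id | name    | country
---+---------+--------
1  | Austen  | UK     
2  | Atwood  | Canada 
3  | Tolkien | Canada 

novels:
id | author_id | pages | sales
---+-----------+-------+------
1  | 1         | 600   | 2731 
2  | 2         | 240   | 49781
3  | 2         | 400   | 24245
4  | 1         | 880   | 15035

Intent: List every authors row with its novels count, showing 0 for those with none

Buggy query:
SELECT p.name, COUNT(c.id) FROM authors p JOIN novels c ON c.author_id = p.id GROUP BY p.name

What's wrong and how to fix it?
Bug: INNER JOIN drops authors rows that have no matching novels rows

Fix: Use LEFT JOIN so parents without children still appear (COUNT(c.id) gives 0)

Corrected query:
SELECT p.name, COUNT(c.id) FROM authors p LEFT JOIN novels c ON c.author_id = p.id GROUP BY p.name

Result:
name    | COUNT(c.id)
--------+------------
Atwood  | 2          
Austen  | 2          
Tolkien | 0          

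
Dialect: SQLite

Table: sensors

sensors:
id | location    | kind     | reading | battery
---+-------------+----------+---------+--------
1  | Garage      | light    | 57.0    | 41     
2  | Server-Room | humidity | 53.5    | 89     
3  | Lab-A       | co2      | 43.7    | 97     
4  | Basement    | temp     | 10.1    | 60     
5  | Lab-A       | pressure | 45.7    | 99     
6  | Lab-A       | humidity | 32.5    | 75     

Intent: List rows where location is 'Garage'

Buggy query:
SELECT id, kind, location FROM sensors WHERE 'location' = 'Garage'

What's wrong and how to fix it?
Bug: Single quotes denote string literals in SQL; the column name is being compared as a constant string

Fix: Reference the column as location without single quotes

Corrected query:
SELECT id, kind, location FROM sensors WHERE location = 'Garage'

Result:
id | kind  | location
---+-------+---------
1  | light | Garage  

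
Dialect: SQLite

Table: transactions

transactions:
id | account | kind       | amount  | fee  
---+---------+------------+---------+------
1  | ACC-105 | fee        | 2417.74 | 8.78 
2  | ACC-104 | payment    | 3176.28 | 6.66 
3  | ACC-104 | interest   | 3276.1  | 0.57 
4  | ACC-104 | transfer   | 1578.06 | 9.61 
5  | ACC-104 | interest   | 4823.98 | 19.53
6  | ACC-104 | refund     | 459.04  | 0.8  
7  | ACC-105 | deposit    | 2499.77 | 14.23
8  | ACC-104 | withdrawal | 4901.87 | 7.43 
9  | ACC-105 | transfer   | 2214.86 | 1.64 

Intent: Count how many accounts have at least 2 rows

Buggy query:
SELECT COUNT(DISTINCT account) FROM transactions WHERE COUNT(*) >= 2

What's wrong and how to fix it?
Bug: WHERE filters individual rows, not groups, so a group-level COUNT is invalid there

Fix: Use a subquery that GROUPs and filters with HAVING, then count its rows

Corrected query:
SELECT COUNT(*) FROM (SELECT account FROM transactions GROUP BY account HAVING COUNT(*) >= 2)

Result:
COUNT(*)
--------
2       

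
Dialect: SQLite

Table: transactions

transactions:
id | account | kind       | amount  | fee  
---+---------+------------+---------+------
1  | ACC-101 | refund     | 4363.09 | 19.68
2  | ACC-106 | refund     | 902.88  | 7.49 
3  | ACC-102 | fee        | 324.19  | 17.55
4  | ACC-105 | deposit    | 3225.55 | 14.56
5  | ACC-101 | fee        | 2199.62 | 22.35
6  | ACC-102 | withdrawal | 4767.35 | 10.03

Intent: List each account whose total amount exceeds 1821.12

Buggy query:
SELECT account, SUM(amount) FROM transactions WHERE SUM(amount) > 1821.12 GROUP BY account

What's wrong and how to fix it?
Bug: WHERE runs before GROUP BY, so aggregates aren't available there

Fix: Move the aggregate condition to a HAVING clause

Corrected query:
SELECT account, SUM(amount) FROM transactions GROUP BY account HAVING SUM(amount) > 1821.12

Result:
account | SUM(amount)
--------+------------
ACC-101 | 6562.71    
ACC-102 | 5091.54    
ACC-105 | 3225.55    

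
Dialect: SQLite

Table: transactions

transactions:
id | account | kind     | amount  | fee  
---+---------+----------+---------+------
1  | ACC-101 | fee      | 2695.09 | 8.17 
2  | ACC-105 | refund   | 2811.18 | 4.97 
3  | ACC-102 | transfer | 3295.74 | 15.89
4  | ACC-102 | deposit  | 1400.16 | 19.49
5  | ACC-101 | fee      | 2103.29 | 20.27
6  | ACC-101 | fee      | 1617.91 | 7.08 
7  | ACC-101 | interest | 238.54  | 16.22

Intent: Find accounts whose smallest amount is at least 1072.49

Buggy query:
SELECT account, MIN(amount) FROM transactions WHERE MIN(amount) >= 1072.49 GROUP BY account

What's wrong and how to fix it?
Bug: MIN() in WHERE is a misuse of aggregate

Fix: Use HAVING for the per-group MIN condition

Corrected query:
SELECT account, MIN(amount) FROM transactions GROUP BY account HAVING MIN(amount) >= 1072.49

Result:
account | MIN(amount)
--------+------------
ACC-102 | 1400.16    
ACC-105 | 2811.18    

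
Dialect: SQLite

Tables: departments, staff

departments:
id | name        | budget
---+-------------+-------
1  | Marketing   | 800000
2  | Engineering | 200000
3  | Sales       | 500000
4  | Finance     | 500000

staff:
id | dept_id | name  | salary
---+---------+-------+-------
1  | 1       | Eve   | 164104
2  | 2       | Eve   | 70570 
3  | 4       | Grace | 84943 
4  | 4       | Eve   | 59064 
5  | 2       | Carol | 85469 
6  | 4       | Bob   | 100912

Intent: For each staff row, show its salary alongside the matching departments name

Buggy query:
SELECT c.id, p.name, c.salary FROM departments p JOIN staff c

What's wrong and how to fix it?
Bug: JOIN with no ON clause produces a cartesian product; every staff row pairs with every departments row

Fix: Specify the join condition linking the foreign key to the parent id

Corrected query:
SELECT c.id, p.name, c.salary FROM departments p JOIN staff c ON c.dept_id = p.id

Result:
id | name        | salary
---+-------------+-------
1  | Marketing   | 164104
2  | Engineering | 70570 
3  | Finance     | 84943 
4  | Finance     | 59064 
5  | Engineering | 85469 
6  | Finance     | 100912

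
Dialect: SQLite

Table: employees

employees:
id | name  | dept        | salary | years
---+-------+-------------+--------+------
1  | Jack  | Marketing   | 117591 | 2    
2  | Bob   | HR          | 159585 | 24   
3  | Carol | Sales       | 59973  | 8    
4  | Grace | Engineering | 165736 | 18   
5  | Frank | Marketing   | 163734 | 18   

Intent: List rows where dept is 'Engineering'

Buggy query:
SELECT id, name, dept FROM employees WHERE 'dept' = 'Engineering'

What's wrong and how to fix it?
Bug: Single quotes denote string literals in SQL; the column name is being compared as a constant string

Fix: Reference the column as dept without single quotes

Corrected query:
SELECT id, name, dept FROM employees WHERE dept = 'Engineering'

Result:
id | name  | dept       
---+-------+------------
4  | Grace | Engineering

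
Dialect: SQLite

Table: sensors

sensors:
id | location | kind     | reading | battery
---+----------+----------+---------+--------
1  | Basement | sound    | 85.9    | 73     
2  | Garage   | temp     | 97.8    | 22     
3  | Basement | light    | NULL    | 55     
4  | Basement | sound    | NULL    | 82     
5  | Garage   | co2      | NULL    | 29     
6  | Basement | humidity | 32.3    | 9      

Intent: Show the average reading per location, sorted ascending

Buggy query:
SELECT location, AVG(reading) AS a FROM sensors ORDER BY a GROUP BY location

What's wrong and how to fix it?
Bug: ORDER BY appears before GROUP BY; SQL clause order requires GROUP BY first

Fix: Reorder: SELECT … FROM … GROUP BY … ORDER BY …

Corrected query:
SELECT location, AVG(reading) AS a FROM sensors GROUP BY location ORDER BY a

Result:
location | a   
---------+-----
Basement | 59.1
Garage   | 97.8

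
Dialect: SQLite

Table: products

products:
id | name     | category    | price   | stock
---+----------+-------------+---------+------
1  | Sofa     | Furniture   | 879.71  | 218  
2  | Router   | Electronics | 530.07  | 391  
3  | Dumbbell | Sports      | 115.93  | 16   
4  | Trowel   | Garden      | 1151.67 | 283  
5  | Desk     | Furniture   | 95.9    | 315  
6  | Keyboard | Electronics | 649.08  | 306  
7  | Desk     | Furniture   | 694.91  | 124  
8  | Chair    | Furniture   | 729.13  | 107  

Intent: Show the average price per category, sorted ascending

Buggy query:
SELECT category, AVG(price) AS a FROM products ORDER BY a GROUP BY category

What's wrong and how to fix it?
Bug: ORDER BY appears before GROUP BY; SQL clause order requires GROUP BY first

Fix: Reorder: SELECT … FROM … GROUP BY … ORDER BY …

Corrected query:
SELECT category, AVG(price) AS a FROM products GROUP BY category ORDER BY a

Result:
category    | a       
------------+---------
Sports      | 115.93  
Electronics | 589.575 
Furniture   | 599.9125
Garden      | 1151.67 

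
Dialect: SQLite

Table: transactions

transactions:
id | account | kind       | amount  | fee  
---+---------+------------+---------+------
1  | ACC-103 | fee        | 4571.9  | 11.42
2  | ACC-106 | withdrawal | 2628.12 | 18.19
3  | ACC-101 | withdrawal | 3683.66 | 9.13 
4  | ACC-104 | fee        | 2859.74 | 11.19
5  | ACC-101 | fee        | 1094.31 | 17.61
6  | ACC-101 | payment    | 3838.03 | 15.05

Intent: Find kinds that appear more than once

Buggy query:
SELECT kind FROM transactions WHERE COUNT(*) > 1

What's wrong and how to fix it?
Bug: COUNT(*) is an aggregate and cannot be used in WHERE

Fix: Group first, then use HAVING for the count condition

Corrected query:
SELECT kind FROM transactions GROUP BY kind HAVING COUNT(*) > 1

Result:
kind      
----------
fee       
withdrawal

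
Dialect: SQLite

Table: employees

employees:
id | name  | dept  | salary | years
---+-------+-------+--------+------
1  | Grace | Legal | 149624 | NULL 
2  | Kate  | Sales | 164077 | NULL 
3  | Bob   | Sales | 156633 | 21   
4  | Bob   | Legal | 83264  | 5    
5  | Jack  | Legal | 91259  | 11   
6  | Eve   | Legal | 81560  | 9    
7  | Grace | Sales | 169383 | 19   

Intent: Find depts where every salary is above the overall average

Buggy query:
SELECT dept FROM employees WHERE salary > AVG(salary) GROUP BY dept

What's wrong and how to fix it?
Bug: WHERE evaluates per row before aggregation, so AVG() is unavailable

Fix: Compute the overall average in a scalar subquery and compare each group's MIN against it in HAVING

Corrected query:
SELECT dept FROM employees GROUP BY dept HAVING MIN(salary) > (SELECT AVG(salary) FROM employees)

Result:
dept 
-----
Sales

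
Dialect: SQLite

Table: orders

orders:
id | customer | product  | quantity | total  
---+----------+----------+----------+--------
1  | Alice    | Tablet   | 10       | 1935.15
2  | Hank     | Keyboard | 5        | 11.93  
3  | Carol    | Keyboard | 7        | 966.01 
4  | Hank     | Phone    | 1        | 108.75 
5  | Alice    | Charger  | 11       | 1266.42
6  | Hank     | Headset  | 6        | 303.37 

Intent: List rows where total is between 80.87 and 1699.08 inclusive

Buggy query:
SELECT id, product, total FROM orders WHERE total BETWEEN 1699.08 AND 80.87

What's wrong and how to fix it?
Bug: The bounds are reversed; BETWEEN a AND b requires a <= b to match anything

Fix: Write BETWEEN 80.87 AND 1699.08

Corrected query:
SELECT id, product, total FROM orders WHERE total BETWEEN 80.87 AND 1699.08

Result:
id | product  | total  
---+----------+--------
3  | Keyboard | 966.01 
4  | Phone    | 108.75 
5  | Charger  | 1266.42
6  | Headset  | 303.37 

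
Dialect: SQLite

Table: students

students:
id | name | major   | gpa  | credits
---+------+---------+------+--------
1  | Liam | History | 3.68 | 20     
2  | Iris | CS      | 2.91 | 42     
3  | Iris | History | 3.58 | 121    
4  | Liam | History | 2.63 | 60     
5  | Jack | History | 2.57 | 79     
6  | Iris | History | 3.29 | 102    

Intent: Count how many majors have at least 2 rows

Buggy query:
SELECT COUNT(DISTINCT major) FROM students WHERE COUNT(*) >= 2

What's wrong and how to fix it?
Bug: WHERE filters individual rows, not groups, so a group-level COUNT is invalid there

Fix: Group first with HAVING COUNT(*) >= 2, then COUNT the resulting groups

Corrected query:
SELECT COUNT(*) FROM (SELECT major FROM students GROUP BY major HAVING COUNT(*) >= 2)

Result:
COUNT(*)
--------
1       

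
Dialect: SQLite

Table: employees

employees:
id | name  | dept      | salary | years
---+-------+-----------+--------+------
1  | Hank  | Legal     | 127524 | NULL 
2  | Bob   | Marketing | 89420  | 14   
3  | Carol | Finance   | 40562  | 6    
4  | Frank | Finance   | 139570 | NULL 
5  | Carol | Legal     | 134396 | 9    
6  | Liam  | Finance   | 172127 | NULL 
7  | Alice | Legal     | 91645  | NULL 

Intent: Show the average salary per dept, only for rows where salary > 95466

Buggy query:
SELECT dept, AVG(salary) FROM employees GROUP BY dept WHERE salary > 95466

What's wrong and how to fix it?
Bug: WHERE cannot follow GROUP BY

Fix: Move the WHERE clause before GROUP BY

Corrected query:
SELECT dept, AVG(salary) FROM employees WHERE salary > 95466 GROUP BY dept

Result:
dept    | AVG(salary)
--------+------------
Finance | 155848.5   
Legal   | 130960     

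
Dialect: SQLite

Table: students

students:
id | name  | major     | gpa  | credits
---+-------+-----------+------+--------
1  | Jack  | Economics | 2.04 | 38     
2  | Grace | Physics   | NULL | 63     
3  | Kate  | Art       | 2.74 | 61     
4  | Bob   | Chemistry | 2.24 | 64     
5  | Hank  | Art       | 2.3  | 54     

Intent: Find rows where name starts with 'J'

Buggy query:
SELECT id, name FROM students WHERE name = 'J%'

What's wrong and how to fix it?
Bug: Wildcards only work with LIKE; '=' treats '%' as a literal character

Fix: Replace '=' with LIKE so 'J%' is treated as a pattern

Corrected query:
SELECT id, name FROM students WHERE name LIKE 'J%'

Result:
id | name
---+-----
1  | Jack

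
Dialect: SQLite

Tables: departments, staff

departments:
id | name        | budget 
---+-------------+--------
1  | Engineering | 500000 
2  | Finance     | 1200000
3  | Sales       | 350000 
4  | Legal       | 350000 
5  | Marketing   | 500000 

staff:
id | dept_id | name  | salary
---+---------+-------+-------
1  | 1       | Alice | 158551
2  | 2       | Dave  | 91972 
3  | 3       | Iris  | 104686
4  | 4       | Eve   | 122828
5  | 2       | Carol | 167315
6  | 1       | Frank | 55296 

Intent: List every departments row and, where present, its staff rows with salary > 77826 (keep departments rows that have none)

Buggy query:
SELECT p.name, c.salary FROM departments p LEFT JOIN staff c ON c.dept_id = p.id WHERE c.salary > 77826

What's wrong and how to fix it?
Bug: A WHERE condition on the right-hand table after LEFT JOIN drops unmatched parents

Fix: Move the right-table condition into the ON clause so unmatched parents are kept

Corrected query:
SELECT p.name, c.salary FROM departments p LEFT JOIN staff c ON c.dept_id = p.id AND c.salary > 77826

Result:
name        | salary
------------+-------
Engineering | 158551
Finance     | 91972 
Finance     | 167315
Sales       | 104686
Legal       | 122828
Marketing   | NULL  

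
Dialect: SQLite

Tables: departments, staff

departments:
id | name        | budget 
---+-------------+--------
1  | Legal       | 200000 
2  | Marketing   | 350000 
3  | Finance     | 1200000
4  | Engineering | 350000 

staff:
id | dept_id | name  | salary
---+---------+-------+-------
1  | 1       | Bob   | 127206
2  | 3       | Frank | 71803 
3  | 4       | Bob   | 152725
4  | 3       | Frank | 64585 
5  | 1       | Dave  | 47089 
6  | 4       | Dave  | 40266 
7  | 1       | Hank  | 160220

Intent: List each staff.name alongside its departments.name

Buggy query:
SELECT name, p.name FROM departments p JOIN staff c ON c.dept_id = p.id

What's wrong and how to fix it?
Bug: 'name' exists in both joined tables, so the database can't tell which one is meant

Fix: Qualify the column with its table alias (c.name)

Corrected query:
SELECT c.name, p.name FROM departments p JOIN staff c ON c.dept_id = p.id

Result:
name  | name       
------+------------
Bob   | Legal      
Frank | Finance    
Bob   | Engineering
Frank | Finance    
Dave  | Legal      
Dave  | Engineering
Hank  | Legal      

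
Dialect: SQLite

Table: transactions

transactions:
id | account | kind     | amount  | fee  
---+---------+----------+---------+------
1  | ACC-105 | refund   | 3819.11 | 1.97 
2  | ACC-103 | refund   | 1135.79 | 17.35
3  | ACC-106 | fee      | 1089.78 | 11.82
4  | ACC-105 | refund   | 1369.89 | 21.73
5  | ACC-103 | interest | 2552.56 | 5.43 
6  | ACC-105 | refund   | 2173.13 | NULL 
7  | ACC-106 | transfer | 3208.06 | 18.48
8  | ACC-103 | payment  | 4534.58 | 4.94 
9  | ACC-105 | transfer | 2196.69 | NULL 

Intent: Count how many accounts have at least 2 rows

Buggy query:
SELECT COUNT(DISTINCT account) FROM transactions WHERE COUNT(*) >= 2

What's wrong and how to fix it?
Bug: WHERE filters individual rows, not groups, so a group-level COUNT is invalid there

Fix: Use a subquery that GROUPs and filters with HAVING, then count its rows

Corrected query:
SELECT COUNT(*) FROM (SELECT account FROM transactions GROUP BY account HAVING COUNT(*) >= 2)

Result:
COUNT(*)
--------
3       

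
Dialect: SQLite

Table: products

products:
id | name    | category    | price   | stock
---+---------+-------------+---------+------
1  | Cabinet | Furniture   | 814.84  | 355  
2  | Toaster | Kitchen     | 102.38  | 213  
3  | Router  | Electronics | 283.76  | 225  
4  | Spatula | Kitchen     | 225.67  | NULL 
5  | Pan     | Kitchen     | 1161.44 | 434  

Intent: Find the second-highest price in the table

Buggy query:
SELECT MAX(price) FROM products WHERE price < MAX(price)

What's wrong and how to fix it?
Bug: MAX(price) on the right of the comparison is an aggregate-in-WHERE error

Fix: Put the inner MAX in a scalar subquery

Corrected query:
SELECT MAX(price) FROM products WHERE price < (SELECT MAX(price) FROM products)

Result:
MAX(price)
----------
814.84    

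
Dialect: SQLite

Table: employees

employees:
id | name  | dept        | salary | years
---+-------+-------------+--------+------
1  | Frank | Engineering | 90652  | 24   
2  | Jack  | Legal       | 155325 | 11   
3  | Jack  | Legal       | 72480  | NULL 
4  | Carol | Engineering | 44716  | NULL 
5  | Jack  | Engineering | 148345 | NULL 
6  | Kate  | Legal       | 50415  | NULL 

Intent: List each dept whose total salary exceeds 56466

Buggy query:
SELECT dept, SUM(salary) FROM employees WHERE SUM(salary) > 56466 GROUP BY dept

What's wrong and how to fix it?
Bug: Aggregate functions cannot appear in a WHERE clause

Fix: Use HAVING (which filters groups after aggregation) instead of WHERE

Corrected query:
SELECT dept, SUM(salary) FROM employees GROUP BY dept HAVING SUM(salary) > 56466

Result:
dept        | SUM(salary)
------------+------------
Engineering | 283713     
Legal       | 278220     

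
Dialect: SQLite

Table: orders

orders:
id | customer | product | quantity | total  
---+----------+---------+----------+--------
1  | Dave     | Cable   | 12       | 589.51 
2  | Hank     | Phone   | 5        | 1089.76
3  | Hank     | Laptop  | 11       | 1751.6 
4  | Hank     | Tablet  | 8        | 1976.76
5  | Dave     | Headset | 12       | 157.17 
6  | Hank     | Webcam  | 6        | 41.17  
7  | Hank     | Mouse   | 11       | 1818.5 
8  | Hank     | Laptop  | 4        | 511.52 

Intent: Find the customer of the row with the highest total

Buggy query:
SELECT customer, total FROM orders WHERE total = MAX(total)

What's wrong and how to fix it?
Bug: WHERE is evaluated per row; an aggregate over the whole table isn't defined there

Fix: Use a subquery: WHERE total = (SELECT MAX(total) FROM orders)

Corrected query:
SELECT customer, total FROM orders WHERE total = (SELECT MAX(total) FROM orders)

Result:
customer | total  
---------+--------
Hank     | 1976.76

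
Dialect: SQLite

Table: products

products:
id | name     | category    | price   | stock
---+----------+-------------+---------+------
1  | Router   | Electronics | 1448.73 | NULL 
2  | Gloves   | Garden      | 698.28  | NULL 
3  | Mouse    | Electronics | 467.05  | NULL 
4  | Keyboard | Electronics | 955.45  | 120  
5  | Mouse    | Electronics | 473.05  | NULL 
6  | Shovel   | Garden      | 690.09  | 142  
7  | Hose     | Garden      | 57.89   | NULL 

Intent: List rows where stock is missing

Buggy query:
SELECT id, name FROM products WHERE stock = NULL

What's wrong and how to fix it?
Bug: Comparing to NULL with '=' never matches; NULL = NULL is unknown, not true

Fix: Replace '= NULL' with 'IS NULL'

Corrected query:
SELECT id, name FROM products WHERE stock IS NULL

Result:
id | name  
---+-------
1  | Router
2  | Gloves
3  | Mouse 
5  | Mouse 
7  | Hose  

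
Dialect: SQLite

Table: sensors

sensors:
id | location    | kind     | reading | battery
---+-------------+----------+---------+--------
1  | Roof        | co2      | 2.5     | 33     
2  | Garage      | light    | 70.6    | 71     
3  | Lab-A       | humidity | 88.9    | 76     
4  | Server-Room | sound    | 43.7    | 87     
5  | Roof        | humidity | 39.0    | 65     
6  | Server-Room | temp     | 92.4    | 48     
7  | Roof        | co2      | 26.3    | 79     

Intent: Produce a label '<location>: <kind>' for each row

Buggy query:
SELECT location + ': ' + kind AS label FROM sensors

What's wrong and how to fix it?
Bug: SQLite uses || for string concatenation; + coerces text to numbers (yielding 0)

Fix: Use the || operator for string concatenation

Corrected query:
SELECT location || ': ' || kind AS label FROM sensors

Result:
label             
------------------
Roof: co2         
Garage: light     
Lab-A: humidity   
Server-Room: sound
Roof: humidity    
Server-Room: temp 
Roof: co2         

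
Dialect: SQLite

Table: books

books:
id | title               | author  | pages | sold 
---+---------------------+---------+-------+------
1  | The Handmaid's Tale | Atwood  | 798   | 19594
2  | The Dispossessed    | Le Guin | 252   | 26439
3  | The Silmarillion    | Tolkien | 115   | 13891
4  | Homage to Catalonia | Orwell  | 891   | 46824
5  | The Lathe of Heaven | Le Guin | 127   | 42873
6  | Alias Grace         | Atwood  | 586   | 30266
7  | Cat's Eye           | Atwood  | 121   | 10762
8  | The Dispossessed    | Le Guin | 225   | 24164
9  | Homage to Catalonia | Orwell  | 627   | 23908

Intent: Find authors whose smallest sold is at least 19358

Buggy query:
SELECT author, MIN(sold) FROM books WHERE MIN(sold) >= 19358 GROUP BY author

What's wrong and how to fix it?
Bug: Aggregates like MIN are computed per group after WHERE runs

Fix: Use HAVING for the per-group MIN condition

Corrected query:
SELECT author, MIN(sold) FROM books GROUP BY author HAVING MIN(sold) >= 19358

Result:
author  | MIN(sold)
--------+----------
Le Guin | 24164    
Orwell  | 23908    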